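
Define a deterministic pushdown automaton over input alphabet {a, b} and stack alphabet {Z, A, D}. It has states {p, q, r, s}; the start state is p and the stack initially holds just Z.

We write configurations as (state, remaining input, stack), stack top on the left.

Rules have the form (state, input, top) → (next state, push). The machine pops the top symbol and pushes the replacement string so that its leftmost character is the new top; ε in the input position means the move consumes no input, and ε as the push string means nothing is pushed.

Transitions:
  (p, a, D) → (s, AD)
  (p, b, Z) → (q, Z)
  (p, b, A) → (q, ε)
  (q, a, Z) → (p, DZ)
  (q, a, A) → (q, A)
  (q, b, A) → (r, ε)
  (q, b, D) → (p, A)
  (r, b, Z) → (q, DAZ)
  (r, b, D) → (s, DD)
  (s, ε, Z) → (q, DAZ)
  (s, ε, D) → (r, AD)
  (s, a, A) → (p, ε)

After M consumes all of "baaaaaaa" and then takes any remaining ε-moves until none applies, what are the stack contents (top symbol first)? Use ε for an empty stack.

(p, baaaaaaa, Z) ⊢ (q, aaaaaaa, Z) ⊢ (p, aaaaaa, DZ) ⊢ (s, aaaaa, ADZ) ⊢ (p, aaaa, DZ) ⊢ (s, aaa, ADZ) ⊢ (p, aa, DZ) ⊢ (s, a, ADZ) ⊢ (p, ε, DZ)
All input consumed in state p with stack DZ.

DZ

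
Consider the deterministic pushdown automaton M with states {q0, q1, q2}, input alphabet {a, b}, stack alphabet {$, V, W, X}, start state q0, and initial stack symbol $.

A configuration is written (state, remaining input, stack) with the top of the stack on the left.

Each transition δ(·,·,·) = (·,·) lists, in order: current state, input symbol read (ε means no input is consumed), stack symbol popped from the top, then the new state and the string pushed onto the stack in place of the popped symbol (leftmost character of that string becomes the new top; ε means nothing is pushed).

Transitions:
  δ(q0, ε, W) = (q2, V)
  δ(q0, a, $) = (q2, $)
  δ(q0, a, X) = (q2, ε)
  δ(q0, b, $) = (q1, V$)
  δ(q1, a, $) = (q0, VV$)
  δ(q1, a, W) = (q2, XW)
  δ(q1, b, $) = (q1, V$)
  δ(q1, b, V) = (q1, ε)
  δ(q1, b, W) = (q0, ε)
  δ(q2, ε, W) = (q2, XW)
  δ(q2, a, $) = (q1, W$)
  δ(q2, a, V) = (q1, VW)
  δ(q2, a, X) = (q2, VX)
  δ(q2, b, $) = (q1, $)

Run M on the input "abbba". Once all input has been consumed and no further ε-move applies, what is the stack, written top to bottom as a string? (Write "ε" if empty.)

VV$

(q0, abbba, $)
  read a, top $: go to q2, push $ → (q2, bbba, $)
  read b, top $: go to q1, push $ → (q1, bba, $)
  read b, top $: go to q1, push V$ → (q1, ba, V$)
  read b, top V: go to q1, push ε → (q1, a, $)
  read a, top $: go to q0, push VV$ → (q0, ε, VV$)
All input consumed in state q0 with stack VV$.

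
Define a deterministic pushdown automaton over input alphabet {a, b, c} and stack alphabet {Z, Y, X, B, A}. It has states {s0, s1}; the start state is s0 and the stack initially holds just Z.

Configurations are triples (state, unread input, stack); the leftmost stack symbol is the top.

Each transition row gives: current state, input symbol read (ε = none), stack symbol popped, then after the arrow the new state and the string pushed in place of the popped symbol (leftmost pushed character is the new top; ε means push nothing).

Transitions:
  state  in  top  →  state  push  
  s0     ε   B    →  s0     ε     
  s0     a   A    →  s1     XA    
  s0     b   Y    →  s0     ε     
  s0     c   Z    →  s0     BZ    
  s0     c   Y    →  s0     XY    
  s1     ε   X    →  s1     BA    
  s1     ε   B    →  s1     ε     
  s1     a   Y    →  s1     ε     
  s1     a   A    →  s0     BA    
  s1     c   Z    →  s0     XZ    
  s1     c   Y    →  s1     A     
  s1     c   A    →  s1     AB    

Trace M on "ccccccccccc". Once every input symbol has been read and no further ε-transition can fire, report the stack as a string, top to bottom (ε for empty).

(s0, ccccccccccc, Z)
  read c, top Z: go to s0, push BZ → (s0, cccccccccc, BZ)
  ε-move, top B: go to s0, push ε → (s0, cccccccccc, Z)
  read c, top Z: go to s0, push BZ → (s0, ccccccccc, BZ)
  ε-move, top B: go to s0, push ε → (s0, ccccccccc, Z)
  read c, top Z: go to s0, push BZ → (s0, cccccccc, BZ)
  ε-move, top B: go to s0, push ε → (s0, cccccccc, Z)
  read c, top Z: go to s0, push BZ → (s0, ccccccc, BZ)
  ε-move, top B: go to s0, push ε → (s0, ccccccc, Z)
  read c, top Z: go to s0, push BZ → (s0, cccccc, BZ)
  ε-move, top B: go to s0, push ε → (s0, cccccc, Z)
  read c, top Z: go to s0, push BZ → (s0, ccccc, BZ)
  ε-move, top B: go to s0, push ε → (s0, ccccc, Z)
  read c, top Z: go to s0, push BZ → (s0, cccc, BZ)
  ε-move, top B: go to s0, push ε → (s0, cccc, Z)
  read c, top Z: go to s0, push BZ → (s0, ccc, BZ)
  ε-move, top B: go to s0, push ε → (s0, ccc, Z)
  read c, top Z: go to s0, push BZ → (s0, cc, BZ)
  ε-move, top B: go to s0, push ε → (s0, cc, Z)
  read c, top Z: go to s0, push BZ → (s0, c, BZ)
  ε-move, top B: go to s0, push ε → (s0, c, Z)
  read c, top Z: go to s0, push BZ → (s0, ε, BZ)
  ε-move, top B: go to s0, push ε → (s0, ε, Z)
All input consumed in state s0 with stack Z.

Z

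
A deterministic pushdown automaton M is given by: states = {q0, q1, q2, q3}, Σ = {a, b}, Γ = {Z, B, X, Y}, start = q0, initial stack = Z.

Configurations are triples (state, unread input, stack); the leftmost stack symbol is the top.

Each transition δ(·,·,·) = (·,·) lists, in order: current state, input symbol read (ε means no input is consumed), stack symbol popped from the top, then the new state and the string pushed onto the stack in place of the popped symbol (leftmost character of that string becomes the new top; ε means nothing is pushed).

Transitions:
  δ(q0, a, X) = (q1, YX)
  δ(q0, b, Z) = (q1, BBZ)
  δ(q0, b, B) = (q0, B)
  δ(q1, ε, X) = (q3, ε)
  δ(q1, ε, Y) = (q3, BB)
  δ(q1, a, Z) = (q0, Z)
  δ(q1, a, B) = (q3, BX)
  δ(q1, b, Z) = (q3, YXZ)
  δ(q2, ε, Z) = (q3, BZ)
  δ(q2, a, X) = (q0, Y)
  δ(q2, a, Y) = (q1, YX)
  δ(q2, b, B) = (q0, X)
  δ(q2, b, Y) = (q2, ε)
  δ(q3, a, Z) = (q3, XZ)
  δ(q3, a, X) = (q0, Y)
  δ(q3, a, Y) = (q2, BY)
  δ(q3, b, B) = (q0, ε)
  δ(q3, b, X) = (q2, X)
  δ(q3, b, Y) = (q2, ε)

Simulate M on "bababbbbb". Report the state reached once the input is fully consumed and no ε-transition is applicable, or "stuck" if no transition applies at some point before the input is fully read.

q0

(q0, bababbbbb, Z) ⊢ (q1, ababbbbb, BBZ) ⊢ (q3, babbbbb, BXBZ) ⊢ (q0, abbbbb, XBZ) ⊢ (q1, bbbbb, YXBZ) ⊢ (q3, bbbbb, BBXBZ) ⊢ (q0, bbbb, BXBZ) ⊢ (q0, bbb, BXBZ) ⊢ (q0, bb, BXBZ) ⊢ (q0, b, BXBZ) ⊢ (q0, ε, BXBZ)
All input consumed; M is in state q0.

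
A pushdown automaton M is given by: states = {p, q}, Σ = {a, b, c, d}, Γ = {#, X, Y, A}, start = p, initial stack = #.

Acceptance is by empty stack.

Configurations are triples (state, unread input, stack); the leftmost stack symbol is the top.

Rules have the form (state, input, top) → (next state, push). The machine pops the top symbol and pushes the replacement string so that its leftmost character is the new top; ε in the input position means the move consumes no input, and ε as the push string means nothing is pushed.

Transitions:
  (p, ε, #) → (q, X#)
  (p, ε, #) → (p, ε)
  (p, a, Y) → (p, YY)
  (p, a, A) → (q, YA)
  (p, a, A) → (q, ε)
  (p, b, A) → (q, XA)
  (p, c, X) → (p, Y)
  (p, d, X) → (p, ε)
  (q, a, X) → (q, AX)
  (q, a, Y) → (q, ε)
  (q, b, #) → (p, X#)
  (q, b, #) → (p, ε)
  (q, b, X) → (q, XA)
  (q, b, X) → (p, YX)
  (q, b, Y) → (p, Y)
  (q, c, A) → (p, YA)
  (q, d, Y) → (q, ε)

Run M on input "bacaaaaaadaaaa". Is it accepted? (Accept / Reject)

Reject

No computation consumes all input and empties the stack.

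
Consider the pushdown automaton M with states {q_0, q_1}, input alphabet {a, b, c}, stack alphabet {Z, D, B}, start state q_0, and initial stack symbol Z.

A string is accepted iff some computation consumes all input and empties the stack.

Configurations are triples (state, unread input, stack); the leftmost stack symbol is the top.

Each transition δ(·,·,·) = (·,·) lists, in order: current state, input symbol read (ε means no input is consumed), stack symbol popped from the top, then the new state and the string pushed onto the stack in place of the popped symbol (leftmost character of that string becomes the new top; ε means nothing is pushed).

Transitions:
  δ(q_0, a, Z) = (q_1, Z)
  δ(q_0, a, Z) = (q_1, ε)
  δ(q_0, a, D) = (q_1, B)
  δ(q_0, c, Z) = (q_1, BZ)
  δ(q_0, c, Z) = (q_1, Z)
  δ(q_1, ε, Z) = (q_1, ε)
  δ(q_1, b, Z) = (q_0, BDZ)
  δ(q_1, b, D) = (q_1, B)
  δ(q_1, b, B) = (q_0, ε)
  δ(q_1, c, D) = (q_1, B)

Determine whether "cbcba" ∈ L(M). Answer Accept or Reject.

Accept

One accepting computation: (q_0, cbcba, Z) ⊢ (q_1, bcba, BZ) ⊢ (q_0, cba, Z) ⊢ (q_1, ba, BZ) ⊢ (q_0, a, Z) ⊢ (q_1, ε, ε)
All input consumed and the stack is empty.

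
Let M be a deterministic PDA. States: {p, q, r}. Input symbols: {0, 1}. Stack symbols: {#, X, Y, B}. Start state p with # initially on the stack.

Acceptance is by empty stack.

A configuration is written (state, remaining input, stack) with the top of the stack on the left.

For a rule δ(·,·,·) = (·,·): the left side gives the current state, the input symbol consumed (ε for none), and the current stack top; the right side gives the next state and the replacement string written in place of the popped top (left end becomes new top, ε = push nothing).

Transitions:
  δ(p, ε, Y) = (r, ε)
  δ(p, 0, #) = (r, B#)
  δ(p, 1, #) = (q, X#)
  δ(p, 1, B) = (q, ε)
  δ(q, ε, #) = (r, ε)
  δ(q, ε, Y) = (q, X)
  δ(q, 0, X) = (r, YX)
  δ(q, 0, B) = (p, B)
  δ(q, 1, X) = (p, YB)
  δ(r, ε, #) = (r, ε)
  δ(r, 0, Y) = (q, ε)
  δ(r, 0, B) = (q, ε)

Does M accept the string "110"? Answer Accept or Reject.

Accept

(p, 110, #)
  read 1, top #: go to q, push X# → (q, 10, X#)
  read 1, top X: go to p, push YB → (p, 0, YB#)
  ε-move, top Y: go to r, push ε → (r, 0, B#)
  read 0, top B: go to q, push ε → (q, ε, #)
  ε-move, top #: go to r, push ε → (r, ε, ε)
All input consumed and the stack is empty.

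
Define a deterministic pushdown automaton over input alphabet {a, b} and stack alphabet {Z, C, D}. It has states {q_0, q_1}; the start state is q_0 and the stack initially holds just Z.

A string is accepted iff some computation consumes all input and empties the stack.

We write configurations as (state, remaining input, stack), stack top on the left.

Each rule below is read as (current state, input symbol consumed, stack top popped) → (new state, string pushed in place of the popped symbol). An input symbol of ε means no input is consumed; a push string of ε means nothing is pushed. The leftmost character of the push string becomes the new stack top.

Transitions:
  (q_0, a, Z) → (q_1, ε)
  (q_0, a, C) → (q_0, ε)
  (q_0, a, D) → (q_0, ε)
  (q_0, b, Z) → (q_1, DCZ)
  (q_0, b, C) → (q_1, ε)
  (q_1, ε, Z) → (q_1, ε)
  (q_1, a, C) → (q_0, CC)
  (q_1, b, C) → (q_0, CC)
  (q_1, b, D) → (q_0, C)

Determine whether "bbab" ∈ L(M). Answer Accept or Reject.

Accept

(q_0, bbab, Z)
  read b, top Z: go to q_1, push DCZ → (q_1, bab, DCZ)
  read b, top D: go to q_0, push C → (q_0, ab, CCZ)
  read a, top C: go to q_0, push ε → (q_0, b, CZ)
  read b, top C: go to q_1, push ε → (q_1, ε, Z)
  ε-move, top Z: go to q_1, push ε → (q_1, ε, ε)
All input consumed and the stack is empty.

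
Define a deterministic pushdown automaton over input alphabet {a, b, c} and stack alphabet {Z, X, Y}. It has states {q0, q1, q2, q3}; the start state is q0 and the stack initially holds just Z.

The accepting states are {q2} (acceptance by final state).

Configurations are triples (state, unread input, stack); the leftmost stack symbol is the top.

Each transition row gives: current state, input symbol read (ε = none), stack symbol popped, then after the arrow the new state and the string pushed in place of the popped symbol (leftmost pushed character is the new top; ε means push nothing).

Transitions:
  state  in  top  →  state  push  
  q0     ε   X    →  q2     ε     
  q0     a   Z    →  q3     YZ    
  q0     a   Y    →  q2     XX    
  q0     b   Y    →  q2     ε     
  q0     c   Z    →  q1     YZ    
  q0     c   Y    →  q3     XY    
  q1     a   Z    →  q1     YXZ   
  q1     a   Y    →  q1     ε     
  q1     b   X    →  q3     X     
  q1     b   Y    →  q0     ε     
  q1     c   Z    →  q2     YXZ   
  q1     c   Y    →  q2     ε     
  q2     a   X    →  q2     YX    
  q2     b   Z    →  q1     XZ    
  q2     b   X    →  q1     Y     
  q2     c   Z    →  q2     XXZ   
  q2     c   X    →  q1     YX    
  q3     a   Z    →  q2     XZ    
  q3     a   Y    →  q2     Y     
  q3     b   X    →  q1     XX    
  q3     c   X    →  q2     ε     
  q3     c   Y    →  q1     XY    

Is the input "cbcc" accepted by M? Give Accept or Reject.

(q0, cbcc, Z) ⊢ (q1, bcc, YZ) ⊢ (q0, cc, Z) ⊢ (q1, c, YZ) ⊢ (q2, ε, Z)
All input consumed; state q2 ∈ F.

Accept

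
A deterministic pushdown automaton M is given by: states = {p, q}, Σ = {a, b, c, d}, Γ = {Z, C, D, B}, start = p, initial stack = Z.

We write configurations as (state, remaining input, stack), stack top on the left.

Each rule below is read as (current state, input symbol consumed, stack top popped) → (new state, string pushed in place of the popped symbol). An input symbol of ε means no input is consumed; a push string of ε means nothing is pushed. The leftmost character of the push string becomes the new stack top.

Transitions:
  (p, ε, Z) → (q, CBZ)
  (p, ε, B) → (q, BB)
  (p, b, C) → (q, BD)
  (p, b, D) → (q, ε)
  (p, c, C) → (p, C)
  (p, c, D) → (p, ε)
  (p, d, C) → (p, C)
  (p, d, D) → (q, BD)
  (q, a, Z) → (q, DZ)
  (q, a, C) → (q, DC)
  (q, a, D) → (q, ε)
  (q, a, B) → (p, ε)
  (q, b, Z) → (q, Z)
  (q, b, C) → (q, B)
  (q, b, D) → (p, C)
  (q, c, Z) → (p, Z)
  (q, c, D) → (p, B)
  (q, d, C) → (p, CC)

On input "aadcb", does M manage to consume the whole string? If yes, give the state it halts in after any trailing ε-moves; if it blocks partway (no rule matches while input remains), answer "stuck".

q

(p, aadcb, Z)
  ε-move, top Z: go to q, push CBZ → (q, aadcb, CBZ)
  read a, top C: go to q, push DC → (q, adcb, DCBZ)
  read a, top D: go to q, push ε → (q, dcb, CBZ)
  read d, top C: go to p, push CC → (p, cb, CCBZ)
  read c, top C: go to p, push C → (p, b, CCBZ)
  read b, top C: go to q, push BD → (q, ε, BDCBZ)
All input consumed; M is in state q.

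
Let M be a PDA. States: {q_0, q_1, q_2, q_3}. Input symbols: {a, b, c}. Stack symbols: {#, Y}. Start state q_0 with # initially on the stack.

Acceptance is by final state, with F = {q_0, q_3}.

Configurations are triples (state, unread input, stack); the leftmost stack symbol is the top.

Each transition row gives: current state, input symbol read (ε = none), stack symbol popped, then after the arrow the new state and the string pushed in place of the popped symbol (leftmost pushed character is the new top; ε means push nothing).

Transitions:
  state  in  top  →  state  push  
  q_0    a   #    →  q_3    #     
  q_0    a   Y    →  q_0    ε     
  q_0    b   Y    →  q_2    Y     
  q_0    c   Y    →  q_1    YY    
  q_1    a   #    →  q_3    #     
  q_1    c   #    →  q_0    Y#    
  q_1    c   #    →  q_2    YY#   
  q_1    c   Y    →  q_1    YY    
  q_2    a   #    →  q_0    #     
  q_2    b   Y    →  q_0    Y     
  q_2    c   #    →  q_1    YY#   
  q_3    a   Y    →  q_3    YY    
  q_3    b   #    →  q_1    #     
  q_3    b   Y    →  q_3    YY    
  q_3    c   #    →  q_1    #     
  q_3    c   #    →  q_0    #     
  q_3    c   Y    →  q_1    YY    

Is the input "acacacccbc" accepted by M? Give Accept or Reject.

No computation consumes all input and reaches a final state.

Reject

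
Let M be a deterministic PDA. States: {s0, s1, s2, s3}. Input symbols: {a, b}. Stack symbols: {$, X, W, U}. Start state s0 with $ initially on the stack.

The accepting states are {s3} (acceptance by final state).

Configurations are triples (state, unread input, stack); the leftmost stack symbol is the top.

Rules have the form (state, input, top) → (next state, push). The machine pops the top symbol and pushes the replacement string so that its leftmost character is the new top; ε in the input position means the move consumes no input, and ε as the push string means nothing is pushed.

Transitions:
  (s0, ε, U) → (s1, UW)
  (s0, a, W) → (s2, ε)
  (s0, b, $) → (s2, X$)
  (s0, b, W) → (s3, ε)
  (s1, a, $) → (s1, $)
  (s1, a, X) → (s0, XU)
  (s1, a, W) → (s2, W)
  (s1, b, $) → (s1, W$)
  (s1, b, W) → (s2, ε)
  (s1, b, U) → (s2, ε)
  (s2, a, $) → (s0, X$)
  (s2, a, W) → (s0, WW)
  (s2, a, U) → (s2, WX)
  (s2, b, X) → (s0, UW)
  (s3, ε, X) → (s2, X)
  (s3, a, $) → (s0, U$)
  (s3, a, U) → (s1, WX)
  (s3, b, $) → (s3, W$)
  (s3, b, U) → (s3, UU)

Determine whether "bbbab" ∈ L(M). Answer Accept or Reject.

Accept

(s0, bbbab, $) ⊢ (s2, bbab, X$) ⊢ (s0, bab, UW$) ⊢ (s1, bab, UWW$) ⊢ (s2, ab, WW$) ⊢ (s0, b, WWW$) ⊢ (s3, ε, WW$)
All input consumed; state s3 ∈ F.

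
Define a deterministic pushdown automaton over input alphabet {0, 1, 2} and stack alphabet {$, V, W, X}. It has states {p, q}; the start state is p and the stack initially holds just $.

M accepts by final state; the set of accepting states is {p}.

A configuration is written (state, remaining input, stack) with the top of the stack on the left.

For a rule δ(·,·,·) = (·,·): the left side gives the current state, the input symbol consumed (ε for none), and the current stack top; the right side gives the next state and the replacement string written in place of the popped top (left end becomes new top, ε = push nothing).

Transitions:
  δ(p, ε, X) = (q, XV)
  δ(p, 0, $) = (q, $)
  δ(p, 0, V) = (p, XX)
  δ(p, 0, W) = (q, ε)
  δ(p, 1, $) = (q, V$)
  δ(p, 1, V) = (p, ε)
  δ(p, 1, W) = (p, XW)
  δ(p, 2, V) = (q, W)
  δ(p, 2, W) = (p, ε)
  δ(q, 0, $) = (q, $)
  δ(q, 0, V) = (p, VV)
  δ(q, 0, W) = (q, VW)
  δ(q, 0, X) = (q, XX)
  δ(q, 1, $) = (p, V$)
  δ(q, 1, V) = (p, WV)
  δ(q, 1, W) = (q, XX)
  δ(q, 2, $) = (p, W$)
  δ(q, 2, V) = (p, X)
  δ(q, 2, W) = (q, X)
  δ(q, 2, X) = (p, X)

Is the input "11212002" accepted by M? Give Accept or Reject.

Reject

(p, 11212002, $) ⊢ (q, 1212002, V$) ⊢ (p, 212002, WV$) ⊢ (p, 12002, V$) ⊢ (p, 2002, $)
No transition applies at (p, 2002, $); input not fully consumed.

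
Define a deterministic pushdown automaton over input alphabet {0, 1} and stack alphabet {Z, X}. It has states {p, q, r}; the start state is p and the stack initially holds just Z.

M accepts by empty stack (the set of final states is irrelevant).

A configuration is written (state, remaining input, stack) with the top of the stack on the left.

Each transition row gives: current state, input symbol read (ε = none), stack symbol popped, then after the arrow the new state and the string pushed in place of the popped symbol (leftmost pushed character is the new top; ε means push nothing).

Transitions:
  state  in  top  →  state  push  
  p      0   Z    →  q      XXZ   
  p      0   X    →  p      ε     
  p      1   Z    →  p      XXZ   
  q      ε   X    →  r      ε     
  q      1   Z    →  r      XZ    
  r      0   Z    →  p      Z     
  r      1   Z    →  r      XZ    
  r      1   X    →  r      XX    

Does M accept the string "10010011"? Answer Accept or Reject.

(p, 10010011, Z) ⊢ (p, 0010011, XXZ) ⊢ (p, 010011, XZ) ⊢ (p, 10011, Z) ⊢ (p, 0011, XXZ) ⊢ (p, 011, XZ) ⊢ (p, 11, Z) ⊢ (p, 1, XXZ)
No transition applies at (p, 1, XXZ); input not fully consumed.

Reject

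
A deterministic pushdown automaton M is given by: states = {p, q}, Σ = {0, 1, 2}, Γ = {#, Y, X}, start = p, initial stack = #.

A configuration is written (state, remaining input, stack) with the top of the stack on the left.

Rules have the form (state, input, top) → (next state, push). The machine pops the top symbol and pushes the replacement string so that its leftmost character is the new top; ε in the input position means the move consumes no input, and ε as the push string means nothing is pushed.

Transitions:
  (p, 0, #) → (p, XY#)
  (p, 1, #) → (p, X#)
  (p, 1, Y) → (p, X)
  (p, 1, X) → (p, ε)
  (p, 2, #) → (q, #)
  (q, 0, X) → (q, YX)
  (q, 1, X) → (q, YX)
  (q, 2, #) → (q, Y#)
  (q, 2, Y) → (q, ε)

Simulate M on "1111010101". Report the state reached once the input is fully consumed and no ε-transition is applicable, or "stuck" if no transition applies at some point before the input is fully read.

stuck

(p, 1111010101, #) ⊢ (p, 111010101, X#) ⊢ (p, 11010101, #) ⊢ (p, 1010101, X#) ⊢ (p, 010101, #) ⊢ (p, 10101, XY#) ⊢ (p, 0101, Y#)
No transition for (p, 0, top Y); M blocks with input 0101 remaining.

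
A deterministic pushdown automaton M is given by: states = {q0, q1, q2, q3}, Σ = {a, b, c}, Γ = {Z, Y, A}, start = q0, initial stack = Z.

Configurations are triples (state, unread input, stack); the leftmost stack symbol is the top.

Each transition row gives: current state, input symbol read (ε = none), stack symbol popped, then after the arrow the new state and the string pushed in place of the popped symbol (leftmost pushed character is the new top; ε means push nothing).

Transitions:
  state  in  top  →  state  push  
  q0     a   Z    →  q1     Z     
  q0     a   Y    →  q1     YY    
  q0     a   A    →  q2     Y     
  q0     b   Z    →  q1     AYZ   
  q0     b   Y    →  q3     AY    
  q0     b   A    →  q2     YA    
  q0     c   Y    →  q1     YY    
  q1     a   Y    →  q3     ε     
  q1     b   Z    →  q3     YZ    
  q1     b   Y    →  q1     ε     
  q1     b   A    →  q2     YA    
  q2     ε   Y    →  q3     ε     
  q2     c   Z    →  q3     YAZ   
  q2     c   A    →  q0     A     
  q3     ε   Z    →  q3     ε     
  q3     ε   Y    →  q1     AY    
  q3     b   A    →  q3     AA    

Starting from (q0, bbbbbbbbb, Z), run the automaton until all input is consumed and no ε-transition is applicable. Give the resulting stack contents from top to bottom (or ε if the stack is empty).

(q0, bbbbbbbbb, Z) ⊢ (q1, bbbbbbbb, AYZ) ⊢ (q2, bbbbbbb, YAYZ) ⊢ (q3, bbbbbbb, AYZ) ⊢ (q3, bbbbbb, AAYZ) ⊢ (q3, bbbbb, AAAYZ) ⊢ (q3, bbbb, AAAAYZ) ⊢ (q3, bbb, AAAAAYZ) ⊢ (q3, bb, AAAAAAYZ) ⊢ (q3, b, AAAAAAAYZ) ⊢ (q3, ε, AAAAAAAAYZ)
All input consumed in state q3 with stack AAAAAAAAYZ.

AAAAAAAAYZ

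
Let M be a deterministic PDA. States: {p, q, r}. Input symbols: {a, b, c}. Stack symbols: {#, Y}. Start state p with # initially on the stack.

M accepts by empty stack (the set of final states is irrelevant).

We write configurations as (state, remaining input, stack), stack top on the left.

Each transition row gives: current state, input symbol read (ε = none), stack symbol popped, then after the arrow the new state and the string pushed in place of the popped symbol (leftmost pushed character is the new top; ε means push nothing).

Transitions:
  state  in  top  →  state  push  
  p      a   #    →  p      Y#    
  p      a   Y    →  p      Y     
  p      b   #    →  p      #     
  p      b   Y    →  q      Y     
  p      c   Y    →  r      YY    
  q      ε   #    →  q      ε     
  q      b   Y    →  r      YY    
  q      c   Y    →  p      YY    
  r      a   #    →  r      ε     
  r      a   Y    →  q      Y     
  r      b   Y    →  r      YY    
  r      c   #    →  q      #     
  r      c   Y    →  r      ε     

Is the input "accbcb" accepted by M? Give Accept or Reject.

(p, accbcb, #)
  read a, top #: go to p, push Y# → (p, ccbcb, Y#)
  read c, top Y: go to r, push YY → (r, cbcb, YY#)
  read c, top Y: go to r, push ε → (r, bcb, Y#)
  read b, top Y: go to r, push YY → (r, cb, YY#)
  read c, top Y: go to r, push ε → (r, b, Y#)
  read b, top Y: go to r, push YY → (r, ε, YY#)
All input consumed; stack is YY#, not empty, and no further ε-move applies.

Reject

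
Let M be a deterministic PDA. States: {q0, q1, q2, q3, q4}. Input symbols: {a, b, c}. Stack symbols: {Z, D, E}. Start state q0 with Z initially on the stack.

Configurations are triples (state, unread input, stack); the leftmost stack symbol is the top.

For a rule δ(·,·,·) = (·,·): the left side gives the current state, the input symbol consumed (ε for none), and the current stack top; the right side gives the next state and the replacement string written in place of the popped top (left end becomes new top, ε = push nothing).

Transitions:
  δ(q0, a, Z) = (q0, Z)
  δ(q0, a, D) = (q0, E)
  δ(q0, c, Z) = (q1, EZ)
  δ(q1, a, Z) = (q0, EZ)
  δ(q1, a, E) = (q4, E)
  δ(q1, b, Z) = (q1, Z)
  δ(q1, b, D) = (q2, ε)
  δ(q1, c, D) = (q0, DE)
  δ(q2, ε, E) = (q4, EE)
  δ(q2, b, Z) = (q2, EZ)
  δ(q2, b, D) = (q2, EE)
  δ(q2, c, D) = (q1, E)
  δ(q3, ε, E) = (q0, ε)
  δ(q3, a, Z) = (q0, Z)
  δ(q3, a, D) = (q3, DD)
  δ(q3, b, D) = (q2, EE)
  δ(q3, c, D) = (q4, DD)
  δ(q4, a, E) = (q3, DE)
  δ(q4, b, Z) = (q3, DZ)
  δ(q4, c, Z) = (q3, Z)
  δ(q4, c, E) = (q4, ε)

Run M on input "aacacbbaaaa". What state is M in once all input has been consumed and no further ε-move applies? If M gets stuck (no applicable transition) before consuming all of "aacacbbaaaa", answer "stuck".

(q0, aacacbbaaaa, Z) ⊢ (q0, acacbbaaaa, Z) ⊢ (q0, cacbbaaaa, Z) ⊢ (q1, acbbaaaa, EZ) ⊢ (q4, cbbaaaa, EZ) ⊢ (q4, bbaaaa, Z) ⊢ (q3, baaaa, DZ) ⊢ (q2, aaaa, EEZ) ⊢ (q4, aaaa, EEEZ) ⊢ (q3, aaa, DEEEZ) ⊢ (q3, aa, DDEEEZ) ⊢ (q3, a, DDDEEEZ) ⊢ (q3, ε, DDDDEEEZ)
All input consumed; M is in state q3.

q3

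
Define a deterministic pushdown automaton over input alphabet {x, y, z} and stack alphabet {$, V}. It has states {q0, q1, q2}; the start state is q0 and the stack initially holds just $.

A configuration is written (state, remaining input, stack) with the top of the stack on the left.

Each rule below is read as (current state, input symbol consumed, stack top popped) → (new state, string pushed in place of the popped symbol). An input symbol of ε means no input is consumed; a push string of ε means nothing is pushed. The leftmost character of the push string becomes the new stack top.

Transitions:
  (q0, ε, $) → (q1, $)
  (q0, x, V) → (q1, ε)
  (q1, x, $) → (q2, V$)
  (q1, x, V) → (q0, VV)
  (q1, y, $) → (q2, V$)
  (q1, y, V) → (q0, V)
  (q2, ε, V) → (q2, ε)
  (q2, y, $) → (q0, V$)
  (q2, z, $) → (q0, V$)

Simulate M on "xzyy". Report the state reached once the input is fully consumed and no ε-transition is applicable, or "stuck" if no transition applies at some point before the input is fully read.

stuck

(q0, xzyy, $)
  ε-move, top $: go to q1, push $ → (q1, xzyy, $)
  read x, top $: go to q2, push V$ → (q2, zyy, V$)
  ε-move, top V: go to q2, push ε → (q2, zyy, $)
  read z, top $: go to q0, push V$ → (q0, yy, V$)
No transition for (q0, y, top V); M blocks with input yy remaining.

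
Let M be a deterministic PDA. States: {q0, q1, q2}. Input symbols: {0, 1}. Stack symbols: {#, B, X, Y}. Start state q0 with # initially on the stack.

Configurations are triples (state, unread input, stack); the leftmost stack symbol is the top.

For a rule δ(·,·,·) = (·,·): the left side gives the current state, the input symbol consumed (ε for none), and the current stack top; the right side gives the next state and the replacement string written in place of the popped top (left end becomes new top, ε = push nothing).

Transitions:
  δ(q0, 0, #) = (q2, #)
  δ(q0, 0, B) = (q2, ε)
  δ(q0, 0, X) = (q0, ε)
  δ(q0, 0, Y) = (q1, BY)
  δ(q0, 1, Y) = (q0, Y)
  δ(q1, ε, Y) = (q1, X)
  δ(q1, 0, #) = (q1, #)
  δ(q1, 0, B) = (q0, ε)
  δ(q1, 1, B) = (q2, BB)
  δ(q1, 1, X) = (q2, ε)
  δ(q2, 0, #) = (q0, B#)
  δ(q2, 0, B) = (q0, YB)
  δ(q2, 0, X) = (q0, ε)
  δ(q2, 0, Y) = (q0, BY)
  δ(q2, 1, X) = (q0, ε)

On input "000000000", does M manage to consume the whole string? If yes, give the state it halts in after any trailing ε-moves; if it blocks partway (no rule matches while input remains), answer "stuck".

(q0, 000000000, #) ⊢ (q2, 00000000, #) ⊢ (q0, 0000000, B#) ⊢ (q2, 000000, #) ⊢ (q0, 00000, B#) ⊢ (q2, 0000, #) ⊢ (q0, 000, B#) ⊢ (q2, 00, #) ⊢ (q0, 0, B#) ⊢ (q2, ε, #)
All input consumed; M is in state q2.

q2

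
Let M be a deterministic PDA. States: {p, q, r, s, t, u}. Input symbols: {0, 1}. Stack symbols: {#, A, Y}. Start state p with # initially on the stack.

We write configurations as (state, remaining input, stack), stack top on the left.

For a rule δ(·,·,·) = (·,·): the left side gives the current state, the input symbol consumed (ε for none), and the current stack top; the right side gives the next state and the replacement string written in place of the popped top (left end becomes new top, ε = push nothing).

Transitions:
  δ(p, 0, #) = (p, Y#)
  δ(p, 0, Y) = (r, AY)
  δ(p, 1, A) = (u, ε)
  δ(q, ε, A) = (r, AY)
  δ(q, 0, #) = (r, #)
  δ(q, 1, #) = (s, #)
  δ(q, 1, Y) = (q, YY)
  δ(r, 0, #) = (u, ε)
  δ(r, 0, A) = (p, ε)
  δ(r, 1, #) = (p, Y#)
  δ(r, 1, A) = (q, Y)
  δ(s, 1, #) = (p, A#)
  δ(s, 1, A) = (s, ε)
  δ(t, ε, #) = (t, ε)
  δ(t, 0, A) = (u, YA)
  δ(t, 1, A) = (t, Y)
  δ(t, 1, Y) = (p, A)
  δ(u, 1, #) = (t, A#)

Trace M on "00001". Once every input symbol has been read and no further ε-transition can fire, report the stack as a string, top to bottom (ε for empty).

(p, 00001, #) ⊢ (p, 0001, Y#) ⊢ (r, 001, AY#) ⊢ (p, 01, Y#) ⊢ (r, 1, AY#) ⊢ (q, ε, YY#)
All input consumed in state q with stack YY#.

YY#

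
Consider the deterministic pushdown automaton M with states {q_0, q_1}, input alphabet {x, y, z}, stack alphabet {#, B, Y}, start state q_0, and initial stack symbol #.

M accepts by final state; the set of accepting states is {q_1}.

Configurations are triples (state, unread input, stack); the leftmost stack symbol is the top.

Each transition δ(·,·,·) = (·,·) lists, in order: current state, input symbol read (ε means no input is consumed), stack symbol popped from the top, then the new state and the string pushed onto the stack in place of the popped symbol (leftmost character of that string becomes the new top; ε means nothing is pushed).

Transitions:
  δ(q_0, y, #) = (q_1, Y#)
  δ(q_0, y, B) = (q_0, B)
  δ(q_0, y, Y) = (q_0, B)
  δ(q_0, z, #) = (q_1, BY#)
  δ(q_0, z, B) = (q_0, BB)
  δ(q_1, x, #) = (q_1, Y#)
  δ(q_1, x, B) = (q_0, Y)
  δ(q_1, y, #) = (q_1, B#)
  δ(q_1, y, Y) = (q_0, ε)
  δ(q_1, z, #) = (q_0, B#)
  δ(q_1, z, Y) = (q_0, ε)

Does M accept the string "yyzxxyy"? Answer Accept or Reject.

(q_0, yyzxxyy, #) ⊢ (q_1, yzxxyy, Y#) ⊢ (q_0, zxxyy, #) ⊢ (q_1, xxyy, BY#) ⊢ (q_0, xyy, YY#)
No transition applies at (q_0, xyy, YY#); input not fully consumed.

Reject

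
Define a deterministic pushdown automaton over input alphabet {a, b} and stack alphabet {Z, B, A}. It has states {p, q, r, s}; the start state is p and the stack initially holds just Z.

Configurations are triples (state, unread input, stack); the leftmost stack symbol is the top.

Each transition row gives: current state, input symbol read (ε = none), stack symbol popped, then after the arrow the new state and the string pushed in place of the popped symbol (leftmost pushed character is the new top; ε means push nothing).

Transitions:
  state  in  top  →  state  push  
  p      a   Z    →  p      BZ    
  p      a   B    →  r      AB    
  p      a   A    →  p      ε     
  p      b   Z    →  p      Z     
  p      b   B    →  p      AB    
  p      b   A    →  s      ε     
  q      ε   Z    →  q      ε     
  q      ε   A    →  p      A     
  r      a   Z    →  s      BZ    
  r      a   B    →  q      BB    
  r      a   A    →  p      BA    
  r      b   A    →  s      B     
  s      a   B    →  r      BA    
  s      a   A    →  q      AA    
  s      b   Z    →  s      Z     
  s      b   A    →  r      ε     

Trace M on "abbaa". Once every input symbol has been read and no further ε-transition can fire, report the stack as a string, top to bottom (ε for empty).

BBAZ

(p, abbaa, Z) ⊢ (p, bbaa, BZ) ⊢ (p, baa, ABZ) ⊢ (s, aa, BZ) ⊢ (r, a, BAZ) ⊢ (q, ε, BBAZ)
All input consumed in state q with stack BBAZ.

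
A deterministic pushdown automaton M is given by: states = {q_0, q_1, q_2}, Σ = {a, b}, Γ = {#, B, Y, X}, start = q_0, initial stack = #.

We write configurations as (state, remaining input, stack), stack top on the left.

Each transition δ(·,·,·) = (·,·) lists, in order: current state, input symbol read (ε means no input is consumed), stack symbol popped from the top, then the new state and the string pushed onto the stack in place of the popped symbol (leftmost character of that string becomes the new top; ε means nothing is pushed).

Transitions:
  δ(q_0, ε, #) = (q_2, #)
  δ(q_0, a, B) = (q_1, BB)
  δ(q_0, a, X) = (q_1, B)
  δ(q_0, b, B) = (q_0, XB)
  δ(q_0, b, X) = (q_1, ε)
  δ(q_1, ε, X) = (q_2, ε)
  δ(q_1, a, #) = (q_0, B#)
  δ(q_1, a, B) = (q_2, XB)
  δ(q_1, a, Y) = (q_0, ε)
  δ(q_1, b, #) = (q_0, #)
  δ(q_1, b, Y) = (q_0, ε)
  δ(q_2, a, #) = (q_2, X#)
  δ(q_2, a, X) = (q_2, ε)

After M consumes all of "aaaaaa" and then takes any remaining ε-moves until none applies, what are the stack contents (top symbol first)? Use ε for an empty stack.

(q_0, aaaaaa, #) ⊢ (q_2, aaaaaa, #) ⊢ (q_2, aaaaa, X#) ⊢ (q_2, aaaa, #) ⊢ (q_2, aaa, X#) ⊢ (q_2, aa, #) ⊢ (q_2, a, X#) ⊢ (q_2, ε, #)
All input consumed in state q_2 with stack #.

#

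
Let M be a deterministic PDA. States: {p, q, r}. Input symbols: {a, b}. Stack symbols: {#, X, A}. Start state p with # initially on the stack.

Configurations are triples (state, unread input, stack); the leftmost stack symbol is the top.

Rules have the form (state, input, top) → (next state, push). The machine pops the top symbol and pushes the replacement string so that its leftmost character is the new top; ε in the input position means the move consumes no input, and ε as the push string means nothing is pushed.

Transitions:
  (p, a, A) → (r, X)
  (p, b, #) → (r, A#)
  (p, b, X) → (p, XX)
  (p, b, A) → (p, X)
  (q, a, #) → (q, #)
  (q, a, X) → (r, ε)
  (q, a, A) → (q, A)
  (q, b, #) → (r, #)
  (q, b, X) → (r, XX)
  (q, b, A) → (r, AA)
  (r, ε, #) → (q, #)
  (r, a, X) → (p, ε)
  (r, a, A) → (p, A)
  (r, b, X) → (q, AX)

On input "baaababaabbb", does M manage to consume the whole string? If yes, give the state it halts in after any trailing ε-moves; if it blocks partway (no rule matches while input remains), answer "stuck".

stuck

(p, baaababaabbb, #) ⊢ (r, aaababaabbb, A#) ⊢ (p, aababaabbb, A#) ⊢ (r, ababaabbb, X#) ⊢ (p, babaabbb, #) ⊢ (r, abaabbb, A#) ⊢ (p, baabbb, A#) ⊢ (p, aabbb, X#)
No transition for (p, a, top X); M blocks with input aabbb remaining.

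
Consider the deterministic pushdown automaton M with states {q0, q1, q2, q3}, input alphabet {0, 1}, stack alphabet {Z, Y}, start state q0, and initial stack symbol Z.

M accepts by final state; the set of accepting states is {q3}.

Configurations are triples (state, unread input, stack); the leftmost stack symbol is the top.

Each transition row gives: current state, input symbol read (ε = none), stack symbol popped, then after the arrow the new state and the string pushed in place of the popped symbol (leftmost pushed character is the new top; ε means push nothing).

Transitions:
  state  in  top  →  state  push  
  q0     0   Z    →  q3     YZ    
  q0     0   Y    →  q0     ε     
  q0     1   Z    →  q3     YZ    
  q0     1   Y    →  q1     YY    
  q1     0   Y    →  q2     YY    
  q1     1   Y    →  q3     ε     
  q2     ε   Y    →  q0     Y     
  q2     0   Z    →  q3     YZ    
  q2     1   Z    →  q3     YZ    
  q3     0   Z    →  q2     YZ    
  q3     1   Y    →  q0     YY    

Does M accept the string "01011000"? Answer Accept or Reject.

(q0, 01011000, Z)
  read 0, top Z: go to q3, push YZ → (q3, 1011000, YZ)
  read 1, top Y: go to q0, push YY → (q0, 011000, YYZ)
  read 0, top Y: go to q0, push ε → (q0, 11000, YZ)
  read 1, top Y: go to q1, push YY → (q1, 1000, YYZ)
  read 1, top Y: go to q3, push ε → (q3, 000, YZ)
No transition applies at (q3, 000, YZ); input not fully consumed.

Reject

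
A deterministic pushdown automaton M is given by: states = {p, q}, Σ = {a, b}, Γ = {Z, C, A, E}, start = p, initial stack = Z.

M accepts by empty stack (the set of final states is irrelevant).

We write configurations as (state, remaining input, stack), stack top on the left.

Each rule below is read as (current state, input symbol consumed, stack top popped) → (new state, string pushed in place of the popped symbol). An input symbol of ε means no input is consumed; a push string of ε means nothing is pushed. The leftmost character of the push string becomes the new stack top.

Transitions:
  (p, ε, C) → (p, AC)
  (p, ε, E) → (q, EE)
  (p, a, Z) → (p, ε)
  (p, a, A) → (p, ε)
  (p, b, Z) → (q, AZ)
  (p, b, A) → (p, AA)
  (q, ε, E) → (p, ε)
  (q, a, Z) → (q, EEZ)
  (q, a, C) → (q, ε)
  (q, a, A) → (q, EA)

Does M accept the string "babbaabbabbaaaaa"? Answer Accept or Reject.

Accept

(p, babbaabbabbaaaaa, Z)
  read b, top Z: go to q, push AZ → (q, abbaabbabbaaaaa, AZ)
  read a, top A: go to q, push EA → (q, bbaabbabbaaaaa, EAZ)
  ε-move, top E: go to p, push ε → (p, bbaabbabbaaaaa, AZ)
  read b, top A: go to p, push AA → (p, baabbabbaaaaa, AAZ)
  read b, top A: go to p, push AA → (p, aabbabbaaaaa, AAAZ)
  read a, top A: go to p, push ε → (p, abbabbaaaaa, AAZ)
  read a, top A: go to p, push ε → (p, bbabbaaaaa, AZ)
  read b, top A: go to p, push AA → (p, babbaaaaa, AAZ)
  read b, top A: go to p, push AA → (p, abbaaaaa, AAAZ)
  read a, top A: go to p, push ε → (p, bbaaaaa, AAZ)
  read b, top A: go to p, push AA → (p, baaaaa, AAAZ)
  read b, top A: go to p, push AA → (p, aaaaa, AAAAZ)
  read a, top A: go to p, push ε → (p, aaaa, AAAZ)
  read a, top A: go to p, push ε → (p, aaa, AAZ)
  read a, top A: go to p, push ε → (p, aa, AZ)
  read a, top A: go to p, push ε → (p, a, Z)
  read a, top Z: go to p, push ε → (p, ε, ε)
All input consumed and the stack is empty.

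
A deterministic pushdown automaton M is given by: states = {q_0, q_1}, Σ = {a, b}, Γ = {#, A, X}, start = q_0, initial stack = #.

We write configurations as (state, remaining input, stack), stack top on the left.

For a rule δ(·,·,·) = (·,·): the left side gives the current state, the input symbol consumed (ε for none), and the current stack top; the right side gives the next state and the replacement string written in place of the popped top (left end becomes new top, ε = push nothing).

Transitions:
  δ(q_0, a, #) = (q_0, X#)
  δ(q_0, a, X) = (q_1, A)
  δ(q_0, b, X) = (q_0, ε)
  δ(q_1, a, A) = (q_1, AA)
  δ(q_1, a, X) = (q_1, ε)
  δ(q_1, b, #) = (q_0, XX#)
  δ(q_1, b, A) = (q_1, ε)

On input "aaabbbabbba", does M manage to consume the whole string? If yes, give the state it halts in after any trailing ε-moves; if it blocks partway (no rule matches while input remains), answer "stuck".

(q_0, aaabbbabbba, #)
  read a, top #: go to q_0, push X# → (q_0, aabbbabbba, X#)
  read a, top X: go to q_1, push A → (q_1, abbbabbba, A#)
  read a, top A: go to q_1, push AA → (q_1, bbbabbba, AA#)
  read b, top A: go to q_1, push ε → (q_1, bbabbba, A#)
  read b, top A: go to q_1, push ε → (q_1, babbba, #)
  read b, top #: go to q_0, push XX# → (q_0, abbba, XX#)
  read a, top X: go to q_1, push A → (q_1, bbba, AX#)
  read b, top A: go to q_1, push ε → (q_1, bba, X#)
No transition for (q_1, b, top X); M blocks with input bba remaining.

stuck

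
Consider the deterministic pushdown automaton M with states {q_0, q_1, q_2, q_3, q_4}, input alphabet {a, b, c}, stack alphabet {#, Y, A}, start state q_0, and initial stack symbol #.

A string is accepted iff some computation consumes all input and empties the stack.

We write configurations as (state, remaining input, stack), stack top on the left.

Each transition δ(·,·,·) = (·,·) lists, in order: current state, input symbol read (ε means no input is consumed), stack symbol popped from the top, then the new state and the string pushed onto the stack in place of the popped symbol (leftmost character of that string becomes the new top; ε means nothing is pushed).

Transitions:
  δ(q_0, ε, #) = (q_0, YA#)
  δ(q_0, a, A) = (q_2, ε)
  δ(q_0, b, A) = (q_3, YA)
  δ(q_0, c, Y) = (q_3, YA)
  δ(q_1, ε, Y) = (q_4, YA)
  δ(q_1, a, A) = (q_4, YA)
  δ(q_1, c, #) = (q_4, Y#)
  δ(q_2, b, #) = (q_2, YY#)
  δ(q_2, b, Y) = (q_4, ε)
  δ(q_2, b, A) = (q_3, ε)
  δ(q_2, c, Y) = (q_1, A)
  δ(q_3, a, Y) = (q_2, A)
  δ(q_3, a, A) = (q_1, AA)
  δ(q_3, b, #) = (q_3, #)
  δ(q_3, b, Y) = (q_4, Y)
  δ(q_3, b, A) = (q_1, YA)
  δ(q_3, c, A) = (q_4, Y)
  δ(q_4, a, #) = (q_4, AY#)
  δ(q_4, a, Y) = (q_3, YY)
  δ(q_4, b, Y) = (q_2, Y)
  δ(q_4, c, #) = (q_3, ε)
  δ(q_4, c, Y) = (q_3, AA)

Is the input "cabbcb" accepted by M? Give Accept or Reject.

Reject

(q_0, cabbcb, #)
  ε-move, top #: go to q_0, push YA# → (q_0, cabbcb, YA#)
  read c, top Y: go to q_3, push YA → (q_3, abbcb, YAA#)
  read a, top Y: go to q_2, push A → (q_2, bbcb, AAA#)
  read b, top A: go to q_3, push ε → (q_3, bcb, AA#)
  read b, top A: go to q_1, push YA → (q_1, cb, YAA#)
  ε-move, top Y: go to q_4, push YA → (q_4, cb, YAAA#)
  read c, top Y: go to q_3, push AA → (q_3, b, AAAAA#)
  read b, top A: go to q_1, push YA → (q_1, ε, YAAAAA#)
  ε-move, top Y: go to q_4, push YA → (q_4, ε, YAAAAAA#)
All input consumed; stack is YAAAAAA#, not empty, and no further ε-move applies.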